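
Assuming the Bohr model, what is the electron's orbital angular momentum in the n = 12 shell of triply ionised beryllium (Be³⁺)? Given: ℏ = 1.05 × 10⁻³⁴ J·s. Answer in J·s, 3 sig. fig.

L_n = nℏ = 12 × 1.05 × 10⁻³⁴ = 1.26 × 10⁻³³ J·s

1.26 × 10⁻³³ J·s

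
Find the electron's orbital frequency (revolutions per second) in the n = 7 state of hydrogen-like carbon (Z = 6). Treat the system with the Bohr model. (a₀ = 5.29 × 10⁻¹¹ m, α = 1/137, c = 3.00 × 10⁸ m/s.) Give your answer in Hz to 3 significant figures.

r = n²a₀/Z = 4.32 × 10⁻¹⁰ m, v = Zαc/n = 1.88 × 10⁶ m/s
f = v/(2πr) = 6.91 × 10¹⁴ Hz

6.91 × 10¹⁴ Hz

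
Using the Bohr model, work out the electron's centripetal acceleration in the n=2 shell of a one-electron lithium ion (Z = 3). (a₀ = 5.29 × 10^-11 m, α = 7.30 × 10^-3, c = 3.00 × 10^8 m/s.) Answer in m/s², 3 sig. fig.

1.53 × 10^23 m/s²

r = n²a₀/Z = 7.05 × 10^-11 m, v = Zαc/n = 3.29 × 10^6 m/s
a = v²/r = (3.29 × 10^6)² / 7.05 × 10^-11 = 1.53 × 10^23 m/s²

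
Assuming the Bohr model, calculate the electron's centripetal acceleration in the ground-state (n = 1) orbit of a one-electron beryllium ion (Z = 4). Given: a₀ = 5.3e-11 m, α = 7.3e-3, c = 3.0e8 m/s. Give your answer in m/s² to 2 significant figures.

5.8e24 m/s²

r = n²a₀/Z = 1.3e-11 m, v = Zαc/n = 8.8e6 m/s
a = v²/r = (8.8e6)² / 1.3e-11 = 5.8e24 m/s²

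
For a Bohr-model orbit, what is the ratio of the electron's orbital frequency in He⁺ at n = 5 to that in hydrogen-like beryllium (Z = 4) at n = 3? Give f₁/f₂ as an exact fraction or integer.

27/500

f ∝ Z^2 · n^-3
f₁/f₂ = (2/4)^2 · (5/3)^-3 = 27/500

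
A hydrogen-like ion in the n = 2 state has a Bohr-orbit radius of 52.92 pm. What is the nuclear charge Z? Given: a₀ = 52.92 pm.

4

r_n = n²a₀/Z ⇒ Z = n²a₀/r = 2² × 52.92 / 52.92 ≈ 4.00
Z = 4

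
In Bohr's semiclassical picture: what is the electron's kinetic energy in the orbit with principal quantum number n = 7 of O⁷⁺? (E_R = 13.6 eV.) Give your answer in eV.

17.8 eV

For a Coulomb orbit the virial theorem gives K = −E_n.
E_n = −E_R·Z²/n², so K = E_R·Z²/n² = 13.6 × 8²/7² = 17.8 eV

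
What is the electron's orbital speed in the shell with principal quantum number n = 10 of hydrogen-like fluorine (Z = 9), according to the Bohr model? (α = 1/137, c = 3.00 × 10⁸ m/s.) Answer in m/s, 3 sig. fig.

1.97 × 10⁶ m/s

v_n = Zαc/n = 9 × 0.00730 × 3.00 × 10⁸ / 10
    = 1.97 × 10⁶ m/s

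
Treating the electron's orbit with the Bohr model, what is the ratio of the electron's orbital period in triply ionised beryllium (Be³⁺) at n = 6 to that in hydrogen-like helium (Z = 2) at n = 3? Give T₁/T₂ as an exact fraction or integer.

2

T ∝ Z^-2 · n^3
T₁/T₂ = (4/2)^-2 · (6/3)^3 = 2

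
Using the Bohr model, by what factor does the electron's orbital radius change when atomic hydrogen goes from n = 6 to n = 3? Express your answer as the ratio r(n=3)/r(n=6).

r ∝ Z^-1 · n^2; with Z fixed, r ∝ n^2.
r(n=3)/r(n=6) = (3/6)^2 = 1/4

1/4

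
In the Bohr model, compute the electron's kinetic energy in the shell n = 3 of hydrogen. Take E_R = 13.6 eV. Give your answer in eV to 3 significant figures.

For a Coulomb orbit the virial theorem gives K = −E_n.
E_n = −E_R·Z²/n², so K = E_R·Z²/n² = 13.6 × 1²/3² = 1.51 eV

1.51 eV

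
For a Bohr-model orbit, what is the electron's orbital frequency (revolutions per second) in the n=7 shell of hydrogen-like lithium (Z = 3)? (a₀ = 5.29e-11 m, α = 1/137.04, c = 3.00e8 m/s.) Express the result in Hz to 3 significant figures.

1.73e14 Hz

r = n²a₀/Z = 8.64e-10 m, v = Zαc/n = 9.38e5 m/s
f = v/(2πr) = 1.73e14 Hz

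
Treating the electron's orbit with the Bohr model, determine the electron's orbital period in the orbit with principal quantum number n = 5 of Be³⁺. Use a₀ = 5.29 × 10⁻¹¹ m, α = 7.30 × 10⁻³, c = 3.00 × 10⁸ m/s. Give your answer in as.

1190 as

r = n²a₀/Z = 5²·5.29 × 10⁻¹¹/4 = 3.31 × 10⁻¹⁰ m
v = Zαc/n = 4·0.00730·3.00 × 10⁸/5 = 1.75 × 10⁶ m/s
T = 2πr/v = 1.19 × 10⁻¹⁵ s = 1190 as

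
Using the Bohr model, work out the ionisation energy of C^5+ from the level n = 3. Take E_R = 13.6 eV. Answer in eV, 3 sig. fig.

E_n = −E_R·Z²/n² = −13.6 × 6²/3² eV = -54.4 eV
Ionisation energy = −E_n = 54.4 eV

54.4 eV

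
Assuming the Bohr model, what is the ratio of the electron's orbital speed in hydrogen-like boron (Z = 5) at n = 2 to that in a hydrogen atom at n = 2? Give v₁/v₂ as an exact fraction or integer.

5

v ∝ Z^1 · n^-1
v₁/v₂ = (5/1)^1 · (2/2)^-1 = 5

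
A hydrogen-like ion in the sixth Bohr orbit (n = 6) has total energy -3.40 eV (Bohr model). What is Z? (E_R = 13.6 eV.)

3

E_n = −E_R Z²/n² ⇒ Z² = −E_n n²/E_R = 3.40 × 6² / 13.6 ≈ 9.00
Z = 3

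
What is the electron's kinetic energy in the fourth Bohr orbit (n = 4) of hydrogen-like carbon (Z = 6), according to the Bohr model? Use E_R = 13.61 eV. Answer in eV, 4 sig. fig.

For a Coulomb orbit the virial theorem gives K = −E_n.
E_n = −E_R·Z²/n², so K = E_R·Z²/n² = 13.61 × 6²/4² = 30.62 eV

30.62 eV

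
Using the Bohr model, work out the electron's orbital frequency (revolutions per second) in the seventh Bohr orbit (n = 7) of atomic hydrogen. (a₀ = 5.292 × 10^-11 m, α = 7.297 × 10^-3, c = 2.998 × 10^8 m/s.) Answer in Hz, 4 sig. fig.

1.918 × 10^13 Hz

r = n²a₀/Z = 2.593 × 10^-9 m, v = Zαc/n = 3.125 × 10^5 m/s
f = v/(2πr) = 1.918 × 10^13 Hz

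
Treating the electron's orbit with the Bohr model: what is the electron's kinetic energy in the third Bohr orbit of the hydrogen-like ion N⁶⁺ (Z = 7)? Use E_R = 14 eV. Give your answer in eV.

For a Coulomb orbit the virial theorem gives K = −E_n.
E_n = −E_R·Z²/n², so K = E_R·Z²/n² = 14 × 7²/3² = 76 eV

76 eV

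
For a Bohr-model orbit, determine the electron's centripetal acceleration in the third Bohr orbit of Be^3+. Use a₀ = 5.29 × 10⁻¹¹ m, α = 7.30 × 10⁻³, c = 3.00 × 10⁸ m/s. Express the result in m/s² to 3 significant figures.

7.16 × 10²² m/s²

r = n²a₀/Z = 1.19 × 10⁻¹⁰ m, v = Zαc/n = 2.92 × 10⁶ m/s
a = v²/r = (2.92 × 10⁶)² / 1.19 × 10⁻¹⁰ = 7.16 × 10²² m/s²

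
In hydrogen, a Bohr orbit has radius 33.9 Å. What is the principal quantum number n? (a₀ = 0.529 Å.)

8

r_n = n²a₀/Z ⇒ n² = rZ/a₀ = 33.9 × 1 / 0.529 ≈ 64.08
n = 8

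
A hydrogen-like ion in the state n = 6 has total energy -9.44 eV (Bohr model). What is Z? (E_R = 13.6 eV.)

5

E_n = −E_R Z²/n² ⇒ Z² = −E_n n²/E_R = 9.44 × 6² / 13.6 ≈ 24.99
Z = 5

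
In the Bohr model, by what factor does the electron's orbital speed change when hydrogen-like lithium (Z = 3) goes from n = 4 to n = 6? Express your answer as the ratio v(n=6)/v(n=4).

2/3

v ∝ Z^1 · n^-1; with Z fixed, v ∝ n^-1.
v(n=6)/v(n=4) = (6/4)^-1 = 2/3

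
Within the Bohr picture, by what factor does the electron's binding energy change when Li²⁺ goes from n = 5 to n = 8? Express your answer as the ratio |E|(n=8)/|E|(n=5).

25/64

|E| ∝ Z^2 · n^-2; with Z fixed, |E| ∝ n^-2.
|E|(n=8)/|E|(n=5) = (8/5)^-2 = 25/64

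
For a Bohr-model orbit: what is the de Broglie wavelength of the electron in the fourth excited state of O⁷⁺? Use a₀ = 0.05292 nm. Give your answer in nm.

0.2078 nm

The Bohr quantisation condition is nλ = 2πr_n.
r_n = n²a₀/Z = 0.1654 nm
λ = 2πr_n/n = 2π·0.1654/5 = 0.2078 nm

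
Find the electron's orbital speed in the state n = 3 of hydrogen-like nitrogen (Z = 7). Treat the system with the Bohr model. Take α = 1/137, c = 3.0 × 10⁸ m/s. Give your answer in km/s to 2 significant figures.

5100 km/s

v_n = Zαc/n = 7 × 0.0073 × 3.0 × 10⁸ / 3
    = 5100 km/s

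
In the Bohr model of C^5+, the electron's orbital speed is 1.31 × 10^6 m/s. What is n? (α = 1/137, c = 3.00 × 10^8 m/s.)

v_n = Zαc/n ⇒ n = Zαc/v = 6 × 0.00730 × 3.00 × 10^8 / 1.31 × 10^6 ≈ 10.03
n = 10

10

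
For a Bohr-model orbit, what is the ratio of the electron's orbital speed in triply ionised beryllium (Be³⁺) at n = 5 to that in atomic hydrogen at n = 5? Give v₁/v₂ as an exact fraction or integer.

v ∝ Z^1 · n^-1
v₁/v₂ = (4/1)^1 · (5/5)^-1 = 4

4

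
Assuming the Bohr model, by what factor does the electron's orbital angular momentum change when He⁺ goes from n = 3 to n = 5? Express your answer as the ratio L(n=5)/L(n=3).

L = nℏ depends only on n, so L ∝ n.
L(n=5)/L(n=3) = (5/3)^1 = 5/3

5/3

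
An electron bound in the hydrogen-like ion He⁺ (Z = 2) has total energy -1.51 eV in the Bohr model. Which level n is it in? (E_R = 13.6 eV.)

E_n = −E_R Z²/n² ⇒ n² = E_R Z²/(−E_n) = 13.6 × 2² / 1.51 ≈ 36.03
n = 6

6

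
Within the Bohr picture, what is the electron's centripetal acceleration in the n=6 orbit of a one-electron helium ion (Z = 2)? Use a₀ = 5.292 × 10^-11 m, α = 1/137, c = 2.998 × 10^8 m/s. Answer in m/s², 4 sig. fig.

5.586 × 10^20 m/s²

r = n²a₀/Z = 9.526 × 10^-10 m, v = Zαc/n = 7.294 × 10^5 m/s
a = v²/r = (7.294 × 10^5)² / 9.526 × 10^-10 = 5.586 × 10^20 m/s²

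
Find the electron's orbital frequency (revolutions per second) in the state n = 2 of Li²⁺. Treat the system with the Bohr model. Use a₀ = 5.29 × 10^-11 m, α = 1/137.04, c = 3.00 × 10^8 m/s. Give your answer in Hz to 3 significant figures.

r = n²a₀/Z = 7.05 × 10^-11 m, v = Zαc/n = 3.28 × 10^6 m/s
f = v/(2πr) = 7.41 × 10^15 Hz

7.41 × 10^15 Hz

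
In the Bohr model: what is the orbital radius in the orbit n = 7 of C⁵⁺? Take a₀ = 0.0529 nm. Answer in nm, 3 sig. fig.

r_n = n²a₀/Z = 7² × 0.0529 / 6
    = 49 × 0.0529 / 6 = 0.432 nm

0.432 nm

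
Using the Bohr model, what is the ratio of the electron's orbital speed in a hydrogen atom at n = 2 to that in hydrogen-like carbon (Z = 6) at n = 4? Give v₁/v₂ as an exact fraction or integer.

1/3

v ∝ Z^1 · n^-1
v₁/v₂ = (1/6)^1 · (2/4)^-1 = 1/3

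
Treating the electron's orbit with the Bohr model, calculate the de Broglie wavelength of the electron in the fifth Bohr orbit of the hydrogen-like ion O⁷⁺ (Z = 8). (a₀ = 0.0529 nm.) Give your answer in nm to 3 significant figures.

The Bohr quantisation condition is nλ = 2πr_n.
r_n = n²a₀/Z = 0.165 nm
λ = 2πr_n/n = 2π·0.165/5 = 0.208 nm

0.208 nm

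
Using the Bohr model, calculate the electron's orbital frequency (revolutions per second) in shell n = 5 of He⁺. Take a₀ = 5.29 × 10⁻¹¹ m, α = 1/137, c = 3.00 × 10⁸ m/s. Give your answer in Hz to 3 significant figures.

2.11 × 10¹⁴ Hz

r = n²a₀/Z = 6.61 × 10⁻¹⁰ m, v = Zαc/n = 8.76 × 10⁵ m/s
f = v/(2πr) = 2.11 × 10¹⁴ Hz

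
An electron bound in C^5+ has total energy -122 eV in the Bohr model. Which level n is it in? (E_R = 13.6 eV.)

E_n = −E_R Z²/n² ⇒ n² = E_R Z²/(−E_n) = 13.6 × 6² / 122 ≈ 4.01
n = 2

2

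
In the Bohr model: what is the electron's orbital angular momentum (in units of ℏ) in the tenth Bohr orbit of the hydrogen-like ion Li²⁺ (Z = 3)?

L_n = nℏ, so L/ℏ = n = 10.

10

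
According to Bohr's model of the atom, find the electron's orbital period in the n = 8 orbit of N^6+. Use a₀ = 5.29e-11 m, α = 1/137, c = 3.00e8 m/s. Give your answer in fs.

1.59 fs

r = n²a₀/Z = 8²·5.29e-11/7 = 4.84e-10 m
v = Zαc/n = 7·0.00730·3.00e8/8 = 1.92e6 m/s
T = 2πr/v = 1.59e-15 s = 1.59 fs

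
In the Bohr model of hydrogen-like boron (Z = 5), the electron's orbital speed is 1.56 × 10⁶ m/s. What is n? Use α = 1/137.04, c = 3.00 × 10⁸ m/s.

v_n = Zαc/n ⇒ n = Zαc/v = 5 × 0.00730 × 3.00 × 10⁸ / 1.56 × 10⁶ ≈ 7.02
n = 7

7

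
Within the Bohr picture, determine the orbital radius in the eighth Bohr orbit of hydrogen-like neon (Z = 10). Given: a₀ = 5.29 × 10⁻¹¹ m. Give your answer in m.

3.39 × 10⁻¹⁰ m

r_n = n²a₀/Z = 8² × 5.29 × 10⁻¹¹ / 10
    = 64 × 5.29 × 10⁻¹¹ / 10 = 3.39 × 10⁻¹⁰ m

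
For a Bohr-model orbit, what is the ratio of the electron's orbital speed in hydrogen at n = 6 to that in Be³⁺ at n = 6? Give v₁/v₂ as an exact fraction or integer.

v ∝ Z^1 · n^-1
v₁/v₂ = (1/4)^1 · (6/6)^-1 = 1/4

1/4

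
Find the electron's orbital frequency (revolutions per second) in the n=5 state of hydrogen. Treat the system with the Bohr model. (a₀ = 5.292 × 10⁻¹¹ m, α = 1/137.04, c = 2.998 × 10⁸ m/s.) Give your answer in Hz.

5.263 × 10¹³ Hz

r = n²a₀/Z = 1.323 × 10⁻⁹ m, v = Zαc/n = 4.375 × 10⁵ m/s
f = v/(2πr) = 5.263 × 10¹³ Hz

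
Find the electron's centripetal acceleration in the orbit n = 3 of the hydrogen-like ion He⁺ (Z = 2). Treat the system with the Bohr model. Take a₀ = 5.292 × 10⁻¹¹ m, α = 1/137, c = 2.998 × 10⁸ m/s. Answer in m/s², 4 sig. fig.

r = n²a₀/Z = 2.381 × 10⁻¹⁰ m, v = Zαc/n = 1.459 × 10⁶ m/s
a = v²/r = (1.459 × 10⁶)² / 2.381 × 10⁻¹⁰ = 8.937 × 10²¹ m/s²

8.937 × 10²¹ m/s²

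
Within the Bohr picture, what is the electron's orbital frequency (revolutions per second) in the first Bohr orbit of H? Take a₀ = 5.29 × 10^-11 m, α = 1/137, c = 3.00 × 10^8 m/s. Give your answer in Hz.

6.59 × 10^15 Hz

r = n²a₀/Z = 5.29 × 10^-11 m, v = Zαc/n = 2.19 × 10^6 m/s
f = v/(2πr) = 6.59 × 10^15 Hz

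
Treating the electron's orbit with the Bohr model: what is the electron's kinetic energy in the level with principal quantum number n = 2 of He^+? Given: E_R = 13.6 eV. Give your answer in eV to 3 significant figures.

For a Coulomb orbit the virial theorem gives K = −E_n.
E_n = −E_R·Z²/n², so K = E_R·Z²/n² = 13.6 × 2²/2² = 13.6 eV

13.6 eV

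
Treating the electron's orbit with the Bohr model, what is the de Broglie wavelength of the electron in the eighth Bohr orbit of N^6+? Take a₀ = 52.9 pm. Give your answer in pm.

380 pm

The Bohr quantisation condition is nλ = 2πr_n.
r_n = n²a₀/Z = 484 pm
λ = 2πr_n/n = 2π·484/8 = 380 pm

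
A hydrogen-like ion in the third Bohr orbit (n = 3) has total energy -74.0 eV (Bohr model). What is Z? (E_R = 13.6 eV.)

7

E_n = −E_R Z²/n² ⇒ Z² = −E_n n²/E_R = 74.0 × 3² / 13.6 ≈ 48.97
Z = 7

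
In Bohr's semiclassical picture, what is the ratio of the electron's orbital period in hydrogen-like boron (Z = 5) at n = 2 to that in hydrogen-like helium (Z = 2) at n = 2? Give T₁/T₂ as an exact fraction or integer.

T ∝ Z^-2 · n^3
T₁/T₂ = (5/2)^-2 · (2/2)^3 = 4/25

4/25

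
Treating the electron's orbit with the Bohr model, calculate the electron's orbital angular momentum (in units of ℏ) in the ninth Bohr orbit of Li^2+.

L_n = nℏ, so L/ℏ = n = 9.

9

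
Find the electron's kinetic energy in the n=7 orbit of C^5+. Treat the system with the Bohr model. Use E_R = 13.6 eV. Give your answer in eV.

For a Coulomb orbit the virial theorem gives K = −E_n.
E_n = −E_R·Z²/n², so K = E_R·Z²/n² = 13.6 × 6²/7² = 9.99 eV

9.99 eV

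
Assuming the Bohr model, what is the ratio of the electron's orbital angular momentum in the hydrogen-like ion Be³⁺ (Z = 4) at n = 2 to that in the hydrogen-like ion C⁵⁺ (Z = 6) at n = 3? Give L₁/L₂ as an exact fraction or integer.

L = nℏ is independent of Z.
L₁/L₂ = n₁/n₂ = 2/3 = 2/3

2/3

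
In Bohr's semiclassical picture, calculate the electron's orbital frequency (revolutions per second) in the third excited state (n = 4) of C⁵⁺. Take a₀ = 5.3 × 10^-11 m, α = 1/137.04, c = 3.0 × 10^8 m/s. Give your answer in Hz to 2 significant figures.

3.7 × 10^15 Hz

r = n²a₀/Z = 1.4 × 10^-10 m, v = Zαc/n = 3.3 × 10^6 m/s
f = v/(2πr) = 3.7 × 10^15 Hz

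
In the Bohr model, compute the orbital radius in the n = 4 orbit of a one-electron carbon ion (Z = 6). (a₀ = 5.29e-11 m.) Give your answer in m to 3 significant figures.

r_n = n²a₀/Z = 4² × 5.29e-11 / 6
    = 16 × 5.29e-11 / 6 = 1.41e-10 m

1.41e-10 m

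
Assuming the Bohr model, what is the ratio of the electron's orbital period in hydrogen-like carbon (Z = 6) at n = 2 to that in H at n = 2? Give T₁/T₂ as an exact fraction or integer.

1/36

T ∝ Z^-2 · n^3
T₁/T₂ = (6/1)^-2 · (2/2)^3 = 1/36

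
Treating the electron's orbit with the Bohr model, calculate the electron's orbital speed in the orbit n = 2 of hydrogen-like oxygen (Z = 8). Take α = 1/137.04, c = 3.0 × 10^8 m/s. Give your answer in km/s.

8800 km/s

v_n = Zαc/n = 8 × 0.0073 × 3.0 × 10^8 / 2
    = 8800 km/s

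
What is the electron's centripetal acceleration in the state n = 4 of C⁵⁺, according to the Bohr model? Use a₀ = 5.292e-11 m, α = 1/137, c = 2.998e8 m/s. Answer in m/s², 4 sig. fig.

r = n²a₀/Z = 1.411e-10 m, v = Zαc/n = 3.282e6 m/s
a = v²/r = (3.282e6)² / 1.411e-10 = 7.635e22 m/s²

7.635e22 m/s²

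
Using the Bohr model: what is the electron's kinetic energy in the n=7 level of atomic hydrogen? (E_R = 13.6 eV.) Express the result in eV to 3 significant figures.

For a Coulomb orbit the virial theorem gives K = −E_n.
E_n = −E_R·Z²/n², so K = E_R·Z²/n² = 13.6 × 1²/7² = 0.278 eV

0.278 eV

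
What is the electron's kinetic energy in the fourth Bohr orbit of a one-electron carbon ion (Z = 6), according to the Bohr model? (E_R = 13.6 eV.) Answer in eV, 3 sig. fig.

For a Coulomb orbit the virial theorem gives K = −E_n.
E_n = −E_R·Z²/n², so K = E_R·Z²/n² = 13.6 × 6²/4² = 30.6 eV

30.6 eV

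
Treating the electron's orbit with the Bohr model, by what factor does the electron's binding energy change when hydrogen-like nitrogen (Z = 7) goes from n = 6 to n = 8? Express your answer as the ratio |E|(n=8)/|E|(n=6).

|E| ∝ Z^2 · n^-2; with Z fixed, |E| ∝ n^-2.
|E|(n=8)/|E|(n=6) = (8/6)^-2 = 9/16

9/16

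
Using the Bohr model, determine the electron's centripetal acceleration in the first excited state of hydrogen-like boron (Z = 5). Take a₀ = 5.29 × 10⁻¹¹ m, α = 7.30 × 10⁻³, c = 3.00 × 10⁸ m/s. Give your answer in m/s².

7.08 × 10²³ m/s²

r = n²a₀/Z = 4.23 × 10⁻¹¹ m, v = Zαc/n = 5.47 × 10⁶ m/s
a = v²/r = (5.47 × 10⁶)² / 4.23 × 10⁻¹¹ = 7.08 × 10²³ m/s²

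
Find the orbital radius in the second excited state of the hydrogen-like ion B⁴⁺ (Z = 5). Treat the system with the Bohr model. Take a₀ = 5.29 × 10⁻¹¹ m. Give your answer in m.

r_n = n²a₀/Z = 3² × 5.29 × 10⁻¹¹ / 5
    = 9 × 5.29 × 10⁻¹¹ / 5 = 9.52 × 10⁻¹¹ m

9.52 × 10⁻¹¹ m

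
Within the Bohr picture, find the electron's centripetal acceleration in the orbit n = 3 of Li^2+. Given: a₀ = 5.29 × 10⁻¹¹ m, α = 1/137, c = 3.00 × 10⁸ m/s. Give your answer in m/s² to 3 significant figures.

r = n²a₀/Z = 1.59 × 10⁻¹⁰ m, v = Zαc/n = 2.19 × 10⁶ m/s
a = v²/r = (2.19 × 10⁶)² / 1.59 × 10⁻¹⁰ = 3.02 × 10²² m/s²

3.02 × 10²² m/s²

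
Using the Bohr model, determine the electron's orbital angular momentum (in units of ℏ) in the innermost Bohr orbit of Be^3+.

1

L_n = nℏ, so L/ℏ = n = 1.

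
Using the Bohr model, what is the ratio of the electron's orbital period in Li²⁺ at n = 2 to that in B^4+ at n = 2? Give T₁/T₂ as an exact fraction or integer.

25/9

T ∝ Z^-2 · n^3
T₁/T₂ = (3/5)^-2 · (2/2)^3 = 25/9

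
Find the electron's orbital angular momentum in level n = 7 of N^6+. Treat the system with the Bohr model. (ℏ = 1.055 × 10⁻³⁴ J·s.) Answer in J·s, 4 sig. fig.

7.385 × 10⁻³⁴ J·s

L_n = nℏ = 7 × 1.055 × 10⁻³⁴ = 7.385 × 10⁻³⁴ J·s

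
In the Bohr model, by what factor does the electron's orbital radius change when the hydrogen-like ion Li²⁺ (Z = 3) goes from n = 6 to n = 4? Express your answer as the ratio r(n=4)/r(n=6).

r ∝ Z^-1 · n^2; with Z fixed, r ∝ n^2.
r(n=4)/r(n=6) = (4/6)^2 = 4/9

4/9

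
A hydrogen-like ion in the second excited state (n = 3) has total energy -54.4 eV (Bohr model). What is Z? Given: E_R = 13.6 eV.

E_n = −E_R Z²/n² ⇒ Z² = −E_n n²/E_R = 54.4 × 3² / 13.6 ≈ 36.00
Z = 6

6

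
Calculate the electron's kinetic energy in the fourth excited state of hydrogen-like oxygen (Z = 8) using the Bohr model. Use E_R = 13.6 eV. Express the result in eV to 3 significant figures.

For a Coulomb orbit the virial theorem gives K = −E_n.
E_n = −E_R·Z²/n², so K = E_R·Z²/n² = 13.6 × 8²/5² = 34.8 eV

34.8 eV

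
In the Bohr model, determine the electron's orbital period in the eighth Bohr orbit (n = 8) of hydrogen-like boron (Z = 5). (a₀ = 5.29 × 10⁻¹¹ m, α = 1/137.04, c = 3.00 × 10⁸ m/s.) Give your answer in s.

3.11 × 10⁻¹⁵ s

r = n²a₀/Z = 8²·5.29 × 10⁻¹¹/5 = 6.77 × 10⁻¹⁰ m
v = Zαc/n = 5·0.00730·3.00 × 10⁸/8 = 1.37 × 10⁶ m/s
T = 2πr/v = 3.11 × 10⁻¹⁵ s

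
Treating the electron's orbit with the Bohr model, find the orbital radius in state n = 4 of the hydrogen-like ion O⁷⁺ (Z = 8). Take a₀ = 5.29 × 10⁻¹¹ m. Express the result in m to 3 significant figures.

1.06 × 10⁻¹⁰ m

r_n = n²a₀/Z = 4² × 5.29 × 10⁻¹¹ / 8
    = 16 × 5.29 × 10⁻¹¹ / 8 = 1.06 × 10⁻¹⁰ m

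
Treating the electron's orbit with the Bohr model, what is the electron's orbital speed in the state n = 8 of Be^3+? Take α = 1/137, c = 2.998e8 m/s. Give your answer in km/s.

1094 km/s

v_n = Zαc/n = 4 × 0.007299 × 2.998e8 / 8
    = 1094 km/s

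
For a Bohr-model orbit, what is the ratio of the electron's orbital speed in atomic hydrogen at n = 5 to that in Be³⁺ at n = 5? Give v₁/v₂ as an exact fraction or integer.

v ∝ Z^1 · n^-1
v₁/v₂ = (1/4)^1 · (5/5)^-1 = 1/4

1/4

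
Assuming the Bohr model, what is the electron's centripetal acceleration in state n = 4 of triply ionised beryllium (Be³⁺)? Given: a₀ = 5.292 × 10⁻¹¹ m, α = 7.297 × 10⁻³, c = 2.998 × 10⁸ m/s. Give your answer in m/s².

r = n²a₀/Z = 2.117 × 10⁻¹⁰ m, v = Zαc/n = 2.188 × 10⁶ m/s
a = v²/r = (2.188 × 10⁶)² / 2.117 × 10⁻¹⁰ = 2.261 × 10²² m/s²

2.261 × 10²² m/s²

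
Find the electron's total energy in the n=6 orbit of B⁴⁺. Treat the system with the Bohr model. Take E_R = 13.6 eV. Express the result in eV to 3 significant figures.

-9.44 eV

E_n = −E_R·Z²/n² = −13.6 × 5²/6² = -9.44 eV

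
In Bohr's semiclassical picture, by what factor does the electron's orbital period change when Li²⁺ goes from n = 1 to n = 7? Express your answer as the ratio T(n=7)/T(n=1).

343

T ∝ Z^-2 · n^3; with Z fixed, T ∝ n^3.
T(n=7)/T(n=1) = (7/1)^3 = 343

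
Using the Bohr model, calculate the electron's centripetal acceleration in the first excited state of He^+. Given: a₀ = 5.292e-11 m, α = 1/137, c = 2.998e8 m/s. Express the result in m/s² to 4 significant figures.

r = n²a₀/Z = 1.058e-10 m, v = Zαc/n = 2.188e6 m/s
a = v²/r = (2.188e6)² / 1.058e-10 = 4.525e22 m/s²

4.525e22 m/s²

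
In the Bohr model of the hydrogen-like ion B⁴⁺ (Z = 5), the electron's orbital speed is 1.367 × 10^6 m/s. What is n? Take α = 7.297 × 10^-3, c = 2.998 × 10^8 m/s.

v_n = Zαc/n ⇒ n = Zαc/v = 5 × 0.007297 × 2.998 × 10^8 / 1.367 × 10^6 ≈ 8.00
n = 8

8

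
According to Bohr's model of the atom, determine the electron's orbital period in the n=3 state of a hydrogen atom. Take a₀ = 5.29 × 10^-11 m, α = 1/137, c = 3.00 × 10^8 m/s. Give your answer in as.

r = n²a₀/Z = 3²·5.29 × 10^-11/1 = 4.76 × 10^-10 m
v = Zαc/n = 1·0.00730·3.00 × 10^8/3 = 7.30 × 10^5 m/s
T = 2πr/v = 4.10 × 10^-15 s = 4100 as

4100 as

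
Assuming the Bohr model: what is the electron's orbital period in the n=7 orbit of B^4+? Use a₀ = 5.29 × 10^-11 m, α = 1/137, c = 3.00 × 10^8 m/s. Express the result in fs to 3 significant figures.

r = n²a₀/Z = 7²·5.29 × 10^-11/5 = 5.18 × 10^-10 m
v = Zαc/n = 5·0.00730·3.00 × 10^8/7 = 1.56 × 10^6 m/s
T = 2πr/v = 2.08 × 10^-15 s = 2.08 fs

2.08 fs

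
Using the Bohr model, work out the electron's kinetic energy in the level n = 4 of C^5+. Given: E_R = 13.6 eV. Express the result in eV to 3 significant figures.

30.6 eV

For a Coulomb orbit the virial theorem gives K = −E_n.
E_n = −E_R·Z²/n², so K = E_R·Z²/n² = 13.6 × 6²/4² = 30.6 eV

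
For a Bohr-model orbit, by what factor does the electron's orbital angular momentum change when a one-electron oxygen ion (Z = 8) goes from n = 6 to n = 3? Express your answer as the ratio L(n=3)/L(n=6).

1/2

L = nℏ depends only on n, so L ∝ n.
L(n=3)/L(n=6) = (3/6)^1 = 1/2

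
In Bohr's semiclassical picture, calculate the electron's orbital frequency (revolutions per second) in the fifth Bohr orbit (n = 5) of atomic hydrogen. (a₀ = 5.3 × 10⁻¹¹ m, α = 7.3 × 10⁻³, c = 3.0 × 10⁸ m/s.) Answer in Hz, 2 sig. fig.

r = n²a₀/Z = 1.3 × 10⁻⁹ m, v = Zαc/n = 4.4 × 10⁵ m/s
f = v/(2πr) = 5.3 × 10¹³ Hz

5.3 × 10¹³ Hz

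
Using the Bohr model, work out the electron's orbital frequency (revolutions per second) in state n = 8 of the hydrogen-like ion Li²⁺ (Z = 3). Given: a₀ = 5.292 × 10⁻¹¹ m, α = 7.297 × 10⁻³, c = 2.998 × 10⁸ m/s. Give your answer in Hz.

1.157 × 10¹⁴ Hz

r = n²a₀/Z = 1.129 × 10⁻⁹ m, v = Zαc/n = 8.204 × 10⁵ m/s
f = v/(2πr) = 1.157 × 10¹⁴ Hz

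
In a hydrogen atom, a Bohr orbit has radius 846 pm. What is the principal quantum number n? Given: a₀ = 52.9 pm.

4

r_n = n²a₀/Z ⇒ n² = rZ/a₀ = 846 × 1 / 52.9 ≈ 15.99
n = 4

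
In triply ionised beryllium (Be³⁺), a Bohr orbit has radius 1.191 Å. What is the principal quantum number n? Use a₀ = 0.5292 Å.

3

r_n = n²a₀/Z ⇒ n² = rZ/a₀ = 1.191 × 4 / 0.5292 ≈ 9.00
n = 3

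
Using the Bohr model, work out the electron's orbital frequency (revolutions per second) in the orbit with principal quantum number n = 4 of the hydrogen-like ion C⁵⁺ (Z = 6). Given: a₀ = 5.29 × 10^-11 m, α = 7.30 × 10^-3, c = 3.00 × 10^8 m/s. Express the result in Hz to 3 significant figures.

r = n²a₀/Z = 1.41 × 10^-10 m, v = Zαc/n = 3.29 × 10^6 m/s
f = v/(2πr) = 3.71 × 10^15 Hz

3.71 × 10^15 Hz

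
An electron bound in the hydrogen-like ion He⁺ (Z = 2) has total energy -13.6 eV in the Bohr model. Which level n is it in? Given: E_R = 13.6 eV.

E_n = −E_R Z²/n² ⇒ n² = E_R Z²/(−E_n) = 13.6 × 2² / 13.6 ≈ 4.00
n = 2

2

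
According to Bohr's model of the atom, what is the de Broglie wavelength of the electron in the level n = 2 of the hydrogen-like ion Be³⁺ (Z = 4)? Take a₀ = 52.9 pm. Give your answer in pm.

166 pm

The Bohr quantisation condition is nλ = 2πr_n.
r_n = n²a₀/Z = 52.9 pm
λ = 2πr_n/n = 2π·52.9/2 = 166 pm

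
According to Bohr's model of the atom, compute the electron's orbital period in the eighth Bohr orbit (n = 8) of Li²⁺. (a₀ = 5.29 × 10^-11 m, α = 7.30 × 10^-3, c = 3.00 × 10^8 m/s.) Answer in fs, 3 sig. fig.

r = n²a₀/Z = 8²·5.29 × 10^-11/3 = 1.13 × 10^-9 m
v = Zαc/n = 3·0.00730·3.00 × 10^8/8 = 8.21 × 10^5 m/s
T = 2πr/v = 8.63 × 10^-15 s = 8.63 fs

8.63 fs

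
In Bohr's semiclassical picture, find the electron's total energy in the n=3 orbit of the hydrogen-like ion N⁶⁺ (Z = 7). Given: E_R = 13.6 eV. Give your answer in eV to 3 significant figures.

-74.0 eV

E_n = −E_R·Z²/n² = −13.6 × 7²/3² = -74.0 eV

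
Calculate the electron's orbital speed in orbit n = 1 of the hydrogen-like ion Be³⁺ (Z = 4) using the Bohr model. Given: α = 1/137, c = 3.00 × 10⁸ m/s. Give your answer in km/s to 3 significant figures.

v_n = Zαc/n = 4 × 0.00730 × 3.00 × 10⁸ / 1
    = 8760 km/s

8760 km/s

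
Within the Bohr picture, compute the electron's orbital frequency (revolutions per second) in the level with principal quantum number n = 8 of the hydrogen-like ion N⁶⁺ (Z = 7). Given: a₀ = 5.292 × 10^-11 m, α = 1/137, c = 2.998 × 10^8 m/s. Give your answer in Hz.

6.299 × 10^14 Hz

r = n²a₀/Z = 4.838 × 10^-10 m, v = Zαc/n = 1.915 × 10^6 m/s
f = v/(2πr) = 6.299 × 10^14 Hz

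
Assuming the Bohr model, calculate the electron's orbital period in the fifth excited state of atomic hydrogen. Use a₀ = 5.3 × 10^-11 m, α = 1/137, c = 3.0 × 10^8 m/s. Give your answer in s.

3.3 × 10^-14 s

r = n²a₀/Z = 6²·5.3 × 10^-11/1 = 1.9 × 10^-9 m
v = Zαc/n = 1·0.0073·3.0 × 10^8/6 = 3.6 × 10^5 m/s
T = 2πr/v = 3.3 × 10^-14 s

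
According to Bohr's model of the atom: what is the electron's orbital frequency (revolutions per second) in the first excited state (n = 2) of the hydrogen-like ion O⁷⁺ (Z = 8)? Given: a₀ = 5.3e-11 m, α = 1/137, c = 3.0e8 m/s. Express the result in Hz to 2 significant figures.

5.3e16 Hz

r = n²a₀/Z = 2.6e-11 m, v = Zαc/n = 8.8e6 m/s
f = v/(2πr) = 5.3e16 Hz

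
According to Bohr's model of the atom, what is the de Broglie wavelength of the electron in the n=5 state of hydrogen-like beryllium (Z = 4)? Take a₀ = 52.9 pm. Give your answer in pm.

415 pm

The Bohr quantisation condition is nλ = 2πr_n.
r_n = n²a₀/Z = 331 pm
λ = 2πr_n/n = 2π·331/5 = 415 pm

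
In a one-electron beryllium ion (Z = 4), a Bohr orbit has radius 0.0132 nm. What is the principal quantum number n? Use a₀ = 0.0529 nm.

r_n = n²a₀/Z ⇒ n² = rZ/a₀ = 0.0132 × 4 / 0.0529 ≈ 1.00
n = 1

1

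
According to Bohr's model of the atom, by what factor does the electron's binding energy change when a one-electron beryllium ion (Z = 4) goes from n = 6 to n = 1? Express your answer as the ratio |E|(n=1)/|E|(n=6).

36

|E| ∝ Z^2 · n^-2; with Z fixed, |E| ∝ n^-2.
|E|(n=1)/|E|(n=6) = (1/6)^-2 = 36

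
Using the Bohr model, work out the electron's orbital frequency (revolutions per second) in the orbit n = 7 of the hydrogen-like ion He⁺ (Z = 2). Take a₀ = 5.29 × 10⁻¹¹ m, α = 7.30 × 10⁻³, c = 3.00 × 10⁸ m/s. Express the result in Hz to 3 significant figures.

r = n²a₀/Z = 1.30 × 10⁻⁹ m, v = Zαc/n = 6.26 × 10⁵ m/s
f = v/(2πr) = 7.68 × 10¹³ Hz

7.68 × 10¹³ Hz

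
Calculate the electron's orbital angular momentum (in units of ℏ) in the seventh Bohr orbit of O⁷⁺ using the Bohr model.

7

L_n = nℏ, so L/ℏ = n = 7.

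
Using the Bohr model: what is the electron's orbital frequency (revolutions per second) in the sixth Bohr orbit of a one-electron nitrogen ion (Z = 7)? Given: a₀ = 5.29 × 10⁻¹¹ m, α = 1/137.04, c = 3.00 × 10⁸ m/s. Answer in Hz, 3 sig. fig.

1.49 × 10¹⁵ Hz

r = n²a₀/Z = 2.72 × 10⁻¹⁰ m, v = Zαc/n = 2.55 × 10⁶ m/s
f = v/(2πr) = 1.49 × 10¹⁵ Hz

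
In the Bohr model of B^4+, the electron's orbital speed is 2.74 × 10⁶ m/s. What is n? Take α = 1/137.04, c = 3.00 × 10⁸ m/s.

v_n = Zαc/n ⇒ n = Zαc/v = 5 × 0.00730 × 3.00 × 10⁸ / 2.74 × 10⁶ ≈ 3.99
n = 4

4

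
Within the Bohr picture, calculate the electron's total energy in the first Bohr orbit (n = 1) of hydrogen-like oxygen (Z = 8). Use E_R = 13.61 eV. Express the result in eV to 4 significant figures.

E_n = −E_R·Z²/n² = −13.61 × 8²/1² = -871.0 eV

-871.0 eV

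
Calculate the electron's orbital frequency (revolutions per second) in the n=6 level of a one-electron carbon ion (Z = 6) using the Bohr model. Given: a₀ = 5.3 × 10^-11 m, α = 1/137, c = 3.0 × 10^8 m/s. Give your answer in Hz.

r = n²a₀/Z = 3.2 × 10^-10 m, v = Zαc/n = 2.2 × 10^6 m/s
f = v/(2πr) = 1.1 × 10^15 Hz

1.1 × 10^15 Hz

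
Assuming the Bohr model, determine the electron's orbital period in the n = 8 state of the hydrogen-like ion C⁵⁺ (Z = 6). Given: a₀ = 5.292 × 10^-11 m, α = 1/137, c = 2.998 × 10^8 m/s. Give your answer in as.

2161 as

r = n²a₀/Z = 8²·5.292 × 10^-11/6 = 5.645 × 10^-10 m
v = Zαc/n = 6·0.007299·2.998 × 10^8/8 = 1.641 × 10^6 m/s
T = 2πr/v = 2.161 × 10^-15 s = 2161 as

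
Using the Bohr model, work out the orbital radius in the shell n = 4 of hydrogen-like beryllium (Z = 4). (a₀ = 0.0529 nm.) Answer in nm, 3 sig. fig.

0.212 nm

r_n = n²a₀/Z = 4² × 0.0529 / 4
    = 16 × 0.0529 / 4 = 0.212 nm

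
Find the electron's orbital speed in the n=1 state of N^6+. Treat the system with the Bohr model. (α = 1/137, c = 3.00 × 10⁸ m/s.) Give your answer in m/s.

v_n = Zαc/n = 7 × 0.00730 × 3.00 × 10⁸ / 1
    = 1.53 × 10⁷ m/s

1.53 × 10⁷ m/s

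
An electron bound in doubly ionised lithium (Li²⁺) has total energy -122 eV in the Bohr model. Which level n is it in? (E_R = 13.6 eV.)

E_n = −E_R Z²/n² ⇒ n² = E_R Z²/(−E_n) = 13.6 × 3² / 122 ≈ 1.00
n = 1

1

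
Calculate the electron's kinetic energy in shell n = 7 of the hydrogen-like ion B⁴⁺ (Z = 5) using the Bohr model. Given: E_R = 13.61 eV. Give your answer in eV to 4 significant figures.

6.944 eV

For a Coulomb orbit the virial theorem gives K = −E_n.
E_n = −E_R·Z²/n², so K = E_R·Z²/n² = 13.61 × 5²/7² = 6.944 eV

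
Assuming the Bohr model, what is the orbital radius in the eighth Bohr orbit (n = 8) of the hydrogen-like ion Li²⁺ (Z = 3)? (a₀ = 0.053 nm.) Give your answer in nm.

1.1 nm

r_n = n²a₀/Z = 8² × 0.053 / 3
    = 64 × 0.053 / 3 = 1.1 nm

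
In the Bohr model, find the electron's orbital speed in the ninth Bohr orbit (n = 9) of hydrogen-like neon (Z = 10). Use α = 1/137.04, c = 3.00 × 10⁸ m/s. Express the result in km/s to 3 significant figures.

v_n = Zαc/n = 10 × 0.00730 × 3.00 × 10⁸ / 9
    = 2430 km/s

2430 km/s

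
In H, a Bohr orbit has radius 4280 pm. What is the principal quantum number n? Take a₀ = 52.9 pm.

9

r_n = n²a₀/Z ⇒ n² = rZ/a₀ = 4280 × 1 / 52.9 ≈ 80.91
n = 9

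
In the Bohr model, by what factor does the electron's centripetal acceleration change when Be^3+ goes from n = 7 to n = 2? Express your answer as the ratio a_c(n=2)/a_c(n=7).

2401/16

a_c ∝ Z^3 · n^-4; with Z fixed, a_c ∝ n^-4.
a_c(n=2)/a_c(n=7) = (2/7)^-4 = 2401/16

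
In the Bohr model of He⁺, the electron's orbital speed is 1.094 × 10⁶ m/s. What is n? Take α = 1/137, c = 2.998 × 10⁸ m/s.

v_n = Zαc/n ⇒ n = Zαc/v = 2 × 0.007299 × 2.998 × 10⁸ / 1.094 × 10⁶ ≈ 4.00
n = 4

4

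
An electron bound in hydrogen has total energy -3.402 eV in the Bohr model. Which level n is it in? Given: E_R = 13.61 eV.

E_n = −E_R Z²/n² ⇒ n² = E_R Z²/(−E_n) = 13.61 × 1² / 3.402 ≈ 4.00
n = 2

2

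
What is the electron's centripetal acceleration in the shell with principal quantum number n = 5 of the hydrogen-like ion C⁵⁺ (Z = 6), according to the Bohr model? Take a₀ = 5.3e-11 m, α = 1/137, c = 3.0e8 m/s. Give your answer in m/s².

3.1e22 m/s²

r = n²a₀/Z = 2.2e-10 m, v = Zαc/n = 2.6e6 m/s
a = v²/r = (2.6e6)² / 2.2e-10 = 3.1e22 m/s²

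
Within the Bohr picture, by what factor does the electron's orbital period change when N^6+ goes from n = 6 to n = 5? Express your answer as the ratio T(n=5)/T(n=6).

T ∝ Z^-2 · n^3; with Z fixed, T ∝ n^3.
T(n=5)/T(n=6) = (5/6)^3 = 125/216

125/216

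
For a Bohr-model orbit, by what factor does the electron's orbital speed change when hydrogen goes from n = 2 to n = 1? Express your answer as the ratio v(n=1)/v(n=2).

v ∝ Z^1 · n^-1; with Z fixed, v ∝ n^-1.
v(n=1)/v(n=2) = (1/2)^-1 = 2

2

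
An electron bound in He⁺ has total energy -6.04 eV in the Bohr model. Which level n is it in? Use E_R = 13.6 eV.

E_n = −E_R Z²/n² ⇒ n² = E_R Z²/(−E_n) = 13.6 × 2² / 6.04 ≈ 9.01
n = 3

3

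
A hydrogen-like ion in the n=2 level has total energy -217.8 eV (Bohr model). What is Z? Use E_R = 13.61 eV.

8

E_n = −E_R Z²/n² ⇒ Z² = −E_n n²/E_R = 217.8 × 2² / 13.61 ≈ 64.01
Z = 8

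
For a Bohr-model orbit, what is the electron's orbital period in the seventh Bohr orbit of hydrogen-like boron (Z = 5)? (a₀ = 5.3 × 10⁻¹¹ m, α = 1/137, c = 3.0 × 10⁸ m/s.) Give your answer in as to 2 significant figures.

2100 as

r = n²a₀/Z = 7²·5.3 × 10⁻¹¹/5 = 5.2 × 10⁻¹⁰ m
v = Zαc/n = 5·0.0073·3.0 × 10⁸/7 = 1.6 × 10⁶ m/s
T = 2πr/v = 2.1 × 10⁻¹⁵ s = 2100 as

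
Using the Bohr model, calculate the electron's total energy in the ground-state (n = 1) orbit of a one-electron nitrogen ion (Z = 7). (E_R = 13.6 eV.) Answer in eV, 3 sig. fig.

E_n = −E_R·Z²/n² = −13.6 × 7²/1² = -666 eV

-666 eV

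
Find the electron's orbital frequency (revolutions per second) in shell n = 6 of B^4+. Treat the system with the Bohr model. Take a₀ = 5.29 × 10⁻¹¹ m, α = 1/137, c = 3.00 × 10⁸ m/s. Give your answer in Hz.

7.63 × 10¹⁴ Hz

r = n²a₀/Z = 3.81 × 10⁻¹⁰ m, v = Zαc/n = 1.82 × 10⁶ m/s
f = v/(2πr) = 7.63 × 10¹⁴ Hz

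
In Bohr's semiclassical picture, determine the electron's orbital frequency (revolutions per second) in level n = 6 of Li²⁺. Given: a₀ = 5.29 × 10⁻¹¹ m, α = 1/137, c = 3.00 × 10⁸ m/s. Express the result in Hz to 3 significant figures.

2.75 × 10¹⁴ Hz

r = n²a₀/Z = 6.35 × 10⁻¹⁰ m, v = Zαc/n = 1.09 × 10⁶ m/s
f = v/(2πr) = 2.75 × 10¹⁴ Hz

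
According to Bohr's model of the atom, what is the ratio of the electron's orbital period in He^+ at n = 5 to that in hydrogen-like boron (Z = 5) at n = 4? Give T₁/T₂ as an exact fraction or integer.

3125/256

T ∝ Z^-2 · n^3
T₁/T₂ = (2/5)^-2 · (5/4)^3 = 3125/256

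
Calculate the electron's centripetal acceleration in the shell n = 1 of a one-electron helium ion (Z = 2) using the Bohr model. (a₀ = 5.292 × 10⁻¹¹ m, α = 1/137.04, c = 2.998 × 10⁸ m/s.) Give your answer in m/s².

7.235 × 10²³ m/s²

r = n²a₀/Z = 2.646 × 10⁻¹¹ m, v = Zαc/n = 4.375 × 10⁶ m/s
a = v²/r = (4.375 × 10⁶)² / 2.646 × 10⁻¹¹ = 7.235 × 10²³ m/s²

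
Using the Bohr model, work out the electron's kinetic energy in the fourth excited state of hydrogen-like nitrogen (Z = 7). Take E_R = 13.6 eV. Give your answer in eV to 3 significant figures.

For a Coulomb orbit the virial theorem gives K = −E_n.
E_n = −E_R·Z²/n², so K = E_R·Z²/n² = 13.6 × 7²/5² = 26.7 eV

26.7 eV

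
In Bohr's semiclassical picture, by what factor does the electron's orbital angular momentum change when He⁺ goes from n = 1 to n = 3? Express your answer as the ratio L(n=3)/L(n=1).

3

L = nℏ depends only on n, so L ∝ n.
L(n=3)/L(n=1) = (3/1)^1 = 3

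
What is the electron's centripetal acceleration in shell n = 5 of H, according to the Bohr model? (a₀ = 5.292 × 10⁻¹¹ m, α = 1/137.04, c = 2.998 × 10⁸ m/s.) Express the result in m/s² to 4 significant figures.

1.447 × 10²⁰ m/s²

r = n²a₀/Z = 1.323 × 10⁻⁹ m, v = Zαc/n = 4.375 × 10⁵ m/s
a = v²/r = (4.375 × 10⁵)² / 1.323 × 10⁻⁹ = 1.447 × 10²⁰ m/s²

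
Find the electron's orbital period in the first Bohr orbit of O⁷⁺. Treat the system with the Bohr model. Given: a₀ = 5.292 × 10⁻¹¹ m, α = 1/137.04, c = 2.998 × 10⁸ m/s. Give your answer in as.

2.375 as

r = n²a₀/Z = 1²·5.292 × 10⁻¹¹/8 = 6.615 × 10⁻¹² m
v = Zαc/n = 8·0.007297·2.998 × 10⁸/1 = 1.750 × 10⁷ m/s
T = 2πr/v = 2.375 × 10⁻¹⁸ s = 2.375 as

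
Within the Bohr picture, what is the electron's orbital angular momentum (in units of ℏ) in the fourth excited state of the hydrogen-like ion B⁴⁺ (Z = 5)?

L_n = nℏ, so L/ℏ = n = 5.

5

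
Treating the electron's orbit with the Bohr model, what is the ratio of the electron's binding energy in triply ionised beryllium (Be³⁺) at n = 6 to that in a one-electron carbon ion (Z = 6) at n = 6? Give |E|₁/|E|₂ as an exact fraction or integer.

|E| ∝ Z^2 · n^-2
|E|₁/|E|₂ = (4/6)^2 · (6/6)^-2 = 4/9

4/9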